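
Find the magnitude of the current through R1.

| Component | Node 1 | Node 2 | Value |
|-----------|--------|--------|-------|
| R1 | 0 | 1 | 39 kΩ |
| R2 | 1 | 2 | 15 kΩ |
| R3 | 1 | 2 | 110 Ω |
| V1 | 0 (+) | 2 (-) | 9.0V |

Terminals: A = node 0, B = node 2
Nodal analysis, taking node 2 as the 0 V reference.
Source V1 fixes V_0 = 9 V.
KCL at each unknown node (sum of currents leaving = 0; resistances in Ω):
  Node 1: (V_1 - 9)/39000 + (V_1 - 0)/15000 + (V_1 - 0)/110 = 0
Collecting terms: 0.009183 × V_1 = 0.0002308  =>  V_1 = 0.02513 V
I_R1 = (V_0 - V_1)/R1 = (9 - 0.02513)/39000 = 0.0002301 A
|I_R1| = 0.0002301 A

Final answer: |I_R1| = 0.0002301 A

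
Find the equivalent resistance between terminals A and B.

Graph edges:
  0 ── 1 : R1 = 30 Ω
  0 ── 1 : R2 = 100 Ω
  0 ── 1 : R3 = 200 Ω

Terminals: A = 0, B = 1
Reduce the network between node 0 (A) and node 1 (B) by series/parallel combination:
  Rp1 = R1 ‖ R2 ‖ R3 (parallel, all between nodes 0 and 1) = 1/(1/30 + 1/100 + 1/200) = 20.69 Ω
R_eq = 20.69 Ω

Final answer: 20.69 Ω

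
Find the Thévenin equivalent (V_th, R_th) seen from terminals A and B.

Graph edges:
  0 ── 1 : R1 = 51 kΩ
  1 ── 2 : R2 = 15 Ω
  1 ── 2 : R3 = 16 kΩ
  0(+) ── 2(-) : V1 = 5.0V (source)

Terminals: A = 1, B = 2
Step 1 — V_th is the open-circuit voltage V_A - V_B (nothing connected across the terminals).
Nodal analysis, taking node 2 as the 0 V reference.
Source V1 fixes V_0 = 5 V.
KCL at each unknown node (sum of currents leaving = 0; resistances in Ω):
  Node 1: (V_1 - 5)/51000 + (V_1 - 0)/15 + (V_1 - 0)/16000 = 0
Collecting terms: 0.06675 × V_1 = 0.00009804  =>  V_1 = 0.001469 V
V_th = V_1 - V_2 = 0.001469 - 0 = 0.001469 V
Step 2 — R_th: zero the source — replace V1 by a short circuit (node 2 merges into node 0) — and find the resistance seen between A (node 1) and B (node 0).
Reduce the network between node 1 (A) and node 0 (B) by series/parallel combination:
  Rp1 = R1 ‖ R2 ‖ R3 (parallel, all between nodes 0 and 1) = 1/(1/51000 + 1/15 + 1/16000) = 14.98 Ω
R_th = 14.98 Ω

Final answer: V_th = 0.001469 V, R_th = 14.98 Ω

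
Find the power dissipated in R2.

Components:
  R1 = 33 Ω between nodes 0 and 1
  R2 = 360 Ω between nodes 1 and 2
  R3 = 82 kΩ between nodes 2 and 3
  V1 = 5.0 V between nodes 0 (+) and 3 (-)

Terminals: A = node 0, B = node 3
Nodal analysis, taking node 3 as the 0 V reference.
Source V1 fixes V_0 = 5 V.
KCL at each unknown node (sum of currents leaving = 0; resistances in Ω):
  Node 1: (V_1 - 5)/33 + (V_1 - V_2)/360 = 0
  Node 2: (V_2 - V_1)/360 + (V_2 - 0)/82000 = 0
Collecting terms (coefficients in siemens):
  0.03308·V_1 - 0.002778·V_2 = 0.1515
  0.00279·V_2 - 0.002778·V_1 = 0
Determinant D = (0.03308)(0.00279) - (-0.002778)(-0.002778) = 0.00008458
V_1 = [(0.1515)(0.00279) - (-0.002778)(0)]/D = 4.998 V
V_2 = [(0.03308)(0) - (0.1515)(-0.002778)]/D = 4.976 V
I_R2 = (V_1 - V_2)/R2 = (4.998 - 4.976)/360 = 0.00006068 A
P_R2 = I_R2² × R2 = (0.00006068)² × 360 = 0.000001326 W

Final answer: 1.326e-06 W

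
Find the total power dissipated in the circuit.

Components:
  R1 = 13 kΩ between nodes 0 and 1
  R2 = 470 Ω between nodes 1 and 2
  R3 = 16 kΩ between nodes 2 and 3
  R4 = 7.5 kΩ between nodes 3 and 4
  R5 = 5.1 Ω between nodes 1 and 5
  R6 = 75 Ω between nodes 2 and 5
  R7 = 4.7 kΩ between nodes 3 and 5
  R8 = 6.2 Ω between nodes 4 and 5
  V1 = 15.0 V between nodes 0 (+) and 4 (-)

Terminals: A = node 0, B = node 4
Nodal analysis, taking node 4 as the 0 V reference.
Source V1 fixes V_0 = 15 V.
KCL at each unknown node (sum of currents leaving = 0; resistances in Ω):
  Node 1: (V_1 - 15)/13000 + (V_1 - V_2)/470 + (V_1 - V_5)/5.1 = 0
  Node 2: (V_2 - V_1)/470 + (V_2 - V_3)/16000 + (V_2 - V_5)/75 = 0
  Node 3: (V_3 - V_2)/16000 + (V_3 - 0)/7500 + (V_3 - V_5)/4700 = 0
  Node 5: (V_5 - V_1)/5.1 + (V_5 - V_2)/75 + (V_5 - V_3)/4700 + (V_5 - 0)/6.2 = 0
Collecting terms (coefficients in siemens):
  0.1983·V_1 - 0.002128·V_2 - 0.1961·V_5 = 0.001154
  0.01552·V_2 - 0.002128·V_1 - 0.0000625·V_3 - 0.01333·V_5 = 0
  0.0004086·V_3 - 0.0000625·V_2 - 0.0002128·V_5 = 0
  0.3709·V_5 - 0.1961·V_1 - 0.01333·V_2 - 0.0002128·V_3 = 0
Solving these 4 simultaneous equations (Gaussian elimination) gives:
  V_1 = 0.01297 V, V_2 = 0.007933 V, V_3 = 0.004933 V, V_5 = 0.007144 V
Power in each resistor, P = (ΔV)²/R:
  P_R1 = (15 - 0.01297)²/13000 = 0.01728 W
  P_R2 = (0.01297 - 0.007933)²/470 = 0.00000005395 W
  P_R3 = (0.007933 - 0.004933)²/16000 = 0.0000000005624 W
  P_R4 = (0.004933 - 0)²/7500 = 0.000000003245 W
  P_R5 = (0.01297 - 0.007144)²/5.1 = 0.000006653 W
  P_R6 = (0.007933 - 0.007144)²/75 = 0.00000000831 W
  P_R7 = (0.004933 - 0.007144)²/4700 = 0.000000001039 W
  P_R8 = (0 - 0.007144)²/6.2 = 0.000008231 W
P_total = P_R1 + P_R2 + P_R3 + P_R4 + P_R5 + P_R6 + P_R7 + P_R8 = 0.01729 W

Final answer: 0.01729 W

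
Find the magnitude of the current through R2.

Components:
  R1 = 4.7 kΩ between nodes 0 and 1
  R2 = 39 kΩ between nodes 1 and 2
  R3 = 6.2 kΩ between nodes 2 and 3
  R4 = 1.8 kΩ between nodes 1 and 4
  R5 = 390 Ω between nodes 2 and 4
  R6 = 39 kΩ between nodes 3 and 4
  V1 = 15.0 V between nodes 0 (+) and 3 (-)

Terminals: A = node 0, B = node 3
Nodal analysis, taking node 3 as the 0 V reference.
Source V1 fixes V_0 = 15 V.
KCL at each unknown node (sum of currents leaving = 0; resistances in Ω):
  Node 1: (V_1 - 15)/4700 + (V_1 - V_2)/39000 + (V_1 - V_4)/1800 = 0
  Node 2: (V_2 - V_1)/39000 + (V_2 - 0)/6200 + (V_2 - V_4)/390 = 0
  Node 4: (V_4 - V_1)/1800 + (V_4 - V_2)/390 + (V_4 - 0)/39000 = 0
Collecting terms (coefficients in siemens):
  0.000794·V_1 - 0.00002564·V_2 - 0.0005556·V_4 = 0.003191
  0.002751·V_2 - 0.00002564·V_1 - 0.002564·V_4 = 0
  0.003145·V_4 - 0.0005556·V_1 - 0.002564·V_2 = 0
Solving these 3 simultaneous equations (Gaussian elimination) gives:
  V_1 = 9.138 V, V_2 = 6.618 V, V_4 = 7.009 V
I_R2 = (V_1 - V_2)/R2 = (9.138 - 6.618)/39000 = 0.00006461 A
|I_R2| = 0.00006461 A

Final answer: |I_R2| = 6.461e-05 A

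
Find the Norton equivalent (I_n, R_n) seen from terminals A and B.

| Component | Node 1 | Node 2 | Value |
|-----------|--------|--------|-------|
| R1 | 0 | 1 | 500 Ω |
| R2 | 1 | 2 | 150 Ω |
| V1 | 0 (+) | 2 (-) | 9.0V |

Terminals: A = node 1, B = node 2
Find the Thévenin equivalent first; then I_n = V_th/R_th and R_n = R_th.
Step 1 — V_th is the open-circuit voltage V_A - V_B (nothing connected across the terminals).
Nodal analysis, taking node 2 as the 0 V reference.
Source V1 fixes V_0 = 9 V.
KCL at each unknown node (sum of currents leaving = 0; resistances in Ω):
  Node 1: (V_1 - 9)/500 + (V_1 - 0)/150 = 0
Collecting terms: 0.008667 × V_1 = 0.018  =>  V_1 = 2.077 V
V_th = V_1 - V_2 = 2.077 - 0 = 2.077 V
Step 2 — R_th: zero the source — replace V1 by a short circuit (node 2 merges into node 0) — and find the resistance seen between A (node 1) and B (node 0).
Reduce the network between node 1 (A) and node 0 (B) by series/parallel combination:
  Rp1 = R1 ‖ R2 (parallel, both between nodes 0 and 1) = 1/(1/500 + 1/150) = 115.4 Ω
R_th = 115.4 Ω
I_n = V_th/R_th = 2.077/115.4 = 0.018 A, and R_n = R_th = 115.4 Ω

Final answer: I_n = 0.018 A, R_n = 115.4 Ω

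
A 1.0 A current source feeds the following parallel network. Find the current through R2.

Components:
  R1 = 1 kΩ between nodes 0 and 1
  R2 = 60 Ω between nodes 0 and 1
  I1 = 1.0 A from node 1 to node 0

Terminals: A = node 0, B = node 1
All resistors sit directly between nodes 0 and 1, so they are in parallel and share one voltage V; the full source current 1 A splits among them.
1/R_par = 1/1000 + 1/60 = 0.01767 S  =>  R_par = 56.6 Ω
V = I × R_par = 1 × 56.6 = 56.6 V
I_R2 = V/R2 = 56.6/60 = 0.9434 A

Final answer: 0.9434 A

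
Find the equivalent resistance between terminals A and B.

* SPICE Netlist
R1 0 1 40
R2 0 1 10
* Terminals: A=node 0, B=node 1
Reduce the network between node 0 (A) and node 1 (B) by series/parallel combination:
  Rp1 = R1 ‖ R2 (parallel, both between nodes 0 and 1) = 1/(1/40 + 1/10) = 8 Ω
R_eq = 8 Ω

Final answer: 8 Ω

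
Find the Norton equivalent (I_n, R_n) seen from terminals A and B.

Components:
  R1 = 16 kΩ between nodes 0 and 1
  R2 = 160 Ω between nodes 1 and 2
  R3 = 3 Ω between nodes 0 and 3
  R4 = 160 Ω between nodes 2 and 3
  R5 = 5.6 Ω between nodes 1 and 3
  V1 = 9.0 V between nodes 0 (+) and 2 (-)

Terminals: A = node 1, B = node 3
Find the Thévenin equivalent first; then I_n = V_th/R_th and R_n = R_th.
Step 1 — V_th is the open-circuit voltage V_A - V_B (nothing connected across the terminals).
Nodal analysis, taking node 2 as the 0 V reference.
Source V1 fixes V_0 = 9 V.
KCL at each unknown node (sum of currents leaving = 0; resistances in Ω):
  Node 1: (V_1 - 9)/16000 + (V_1 - 0)/160 + (V_1 - V_3)/5.6 = 0
  Node 3: (V_3 - 9)/3 + (V_3 - 0)/160 + (V_3 - V_1)/5.6 = 0
Collecting terms (coefficients in siemens):
  0.1849·V_1 - 0.1786·V_3 = 0.0005625
  0.5182·V_3 - 0.1786·V_1 = 3
Determinant D = (0.1849)(0.5182) - (-0.1786)(-0.1786) = 0.06391
V_1 = [(0.0005625)(0.5182) - (-0.1786)(3)]/D = 8.387 V
V_3 = [(0.1849)(3) - (0.0005625)(-0.1786)]/D = 8.68 V
V_th = V_1 - V_3 = 8.387 - 8.68 = -0.2933 V
Step 2 — R_th: zero the source — replace V1 by a short circuit (node 2 merges into node 0) — and find the resistance seen between A (node 1) and B (node 3).
Reduce the network between node 1 (A) and node 3 (B) by series/parallel combination:
  Rp1 = R1 ‖ R2 (parallel, both between nodes 0 and 1) = 1/(1/16000 + 1/160) = 158.4 Ω
  Rp2 = R3 ‖ R4 (parallel, both between nodes 0 and 3) = 1/(1/3 + 1/160) = 2.945 Ω
  Rs1 = Rp1 + Rp2 (series, joined only at node 0) = 158.4 + 2.945 = 161.4 Ω
  Rp3 = R5 ‖ Rs1 (parallel, both between nodes 1 and 3) = 1/(1/5.6 + 1/161.4) = 5.412 Ω
R_th = 5.412 Ω
I_n = V_th/R_th = -0.2933/5.412 = -0.0542 A, and R_n = R_th = 5.412 Ω

Final answer: I_n = -0.0542 A, R_n = 5.412 Ω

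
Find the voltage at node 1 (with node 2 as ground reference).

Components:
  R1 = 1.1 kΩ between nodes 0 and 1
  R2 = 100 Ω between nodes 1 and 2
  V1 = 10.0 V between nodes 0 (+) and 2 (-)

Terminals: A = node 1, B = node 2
Nodal analysis, taking node 2 as the 0 V reference.
Source V1 fixes V_0 = 10 V.
KCL at each unknown node (sum of currents leaving = 0; resistances in Ω):
  Node 1: (V_1 - 10)/1100 + (V_1 - 0)/100 = 0
Collecting terms: 0.01091 × V_1 = 0.009091  =>  V_1 = 0.8333 V
The requested potential is V_1 = 0.8333 V.

Final answer: V_1 = 0.8333 V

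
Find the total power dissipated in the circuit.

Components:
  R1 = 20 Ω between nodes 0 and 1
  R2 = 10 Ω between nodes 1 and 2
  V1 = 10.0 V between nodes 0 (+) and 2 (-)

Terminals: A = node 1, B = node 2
Nodal analysis, taking node 2 as the 0 V reference.
Source V1 fixes V_0 = 10 V.
KCL at each unknown node (sum of currents leaving = 0; resistances in Ω):
  Node 1: (V_1 - 10)/20 + (V_1 - 0)/10 = 0
Collecting terms: 0.15 × V_1 = 0.5  =>  V_1 = 3.333 V
Power in each resistor, P = (ΔV)²/R:
  P_R1 = (10 - 3.333)²/20 = 2.222 W
  P_R2 = (3.333 - 0)²/10 = 1.111 W
P_total = P_R1 + P_R2 = 3.333 W

Final answer: 3.333 W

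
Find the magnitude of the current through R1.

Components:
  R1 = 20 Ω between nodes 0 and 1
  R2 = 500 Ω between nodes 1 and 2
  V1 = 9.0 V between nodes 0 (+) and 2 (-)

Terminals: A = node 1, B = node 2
Nodal analysis, taking node 2 as the 0 V reference.
Source V1 fixes V_0 = 9 V.
KCL at each unknown node (sum of currents leaving = 0; resistances in Ω):
  Node 1: (V_1 - 9)/20 + (V_1 - 0)/500 = 0
Collecting terms: 0.052 × V_1 = 0.45  =>  V_1 = 8.654 V
I_R1 = (V_0 - V_1)/R1 = (9 - 8.654)/20 = 0.01731 A
|I_R1| = 0.01731 A

Final answer: |I_R1| = 0.01731 A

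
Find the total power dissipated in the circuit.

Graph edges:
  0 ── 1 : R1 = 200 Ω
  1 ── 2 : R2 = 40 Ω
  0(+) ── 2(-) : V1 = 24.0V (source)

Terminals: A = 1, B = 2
Nodal analysis, taking node 2 as the 0 V reference.
Source V1 fixes V_0 = 24 V.
KCL at each unknown node (sum of currents leaving = 0; resistances in Ω):
  Node 1: (V_1 - 24)/200 + (V_1 - 0)/40 = 0
Collecting terms: 0.03 × V_1 = 0.12  =>  V_1 = 4 V
Power in each resistor, P = (ΔV)²/R:
  P_R1 = (24 - 4)²/200 = 2 W
  P_R2 = (4 - 0)²/40 = 0.4 W
P_total = P_R1 + P_R2 = 2.4 W

Final answer: 2.4 W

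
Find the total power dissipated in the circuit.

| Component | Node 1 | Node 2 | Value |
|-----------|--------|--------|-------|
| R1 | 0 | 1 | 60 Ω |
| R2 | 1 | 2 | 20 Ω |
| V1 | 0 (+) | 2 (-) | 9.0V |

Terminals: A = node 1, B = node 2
Nodal analysis, taking node 2 as the 0 V reference.
Source V1 fixes V_0 = 9 V.
KCL at each unknown node (sum of currents leaving = 0; resistances in Ω):
  Node 1: (V_1 - 9)/60 + (V_1 - 0)/20 = 0
Collecting terms: 0.06667 × V_1 = 0.15  =>  V_1 = 2.25 V
Power in each resistor, P = (ΔV)²/R:
  P_R1 = (9 - 2.25)²/60 = 0.7594 W
  P_R2 = (2.25 - 0)²/20 = 0.2531 W
P_total = P_R1 + P_R2 = 1.012 W

Final answer: 1.012 W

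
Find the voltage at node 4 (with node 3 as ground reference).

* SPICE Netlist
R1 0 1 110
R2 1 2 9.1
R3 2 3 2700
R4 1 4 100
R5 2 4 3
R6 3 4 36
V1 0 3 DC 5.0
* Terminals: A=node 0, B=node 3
Nodal analysis, taking node 3 as the 0 V reference.
Source V1 fixes V_0 = 5 V.
KCL at each unknown node (sum of currents leaving = 0; resistances in Ω):
  Node 1: (V_1 - 5)/110 + (V_1 - V_2)/9.1 + (V_1 - V_4)/100 = 0
  Node 2: (V_2 - V_1)/9.1 + (V_2 - 0)/2700 + (V_2 - V_4)/3 = 0
  Node 4: (V_4 - V_1)/100 + (V_4 - V_2)/3 + (V_4 - 0)/36 = 0
Collecting terms (coefficients in siemens):
  0.129·V_1 - 0.1099·V_2 - 0.01·V_4 = 0.04545
  0.4436·V_2 - 0.1099·V_1 - 0.3333·V_4 = 0
  0.3711·V_4 - 0.01·V_1 - 0.3333·V_2 = 0
Solving these 3 simultaneous equations (Gaussian elimination) gives:
  V_1 = 1.48 V, V_2 = 1.22 V, V_4 = 1.136 V
The requested potential is V_4 = 1.136 V.

Final answer: V_4 = 1.136 V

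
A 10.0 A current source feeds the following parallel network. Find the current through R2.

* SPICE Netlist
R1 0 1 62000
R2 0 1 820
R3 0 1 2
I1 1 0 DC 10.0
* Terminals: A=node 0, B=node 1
All resistors sit directly between nodes 0 and 1, so they are in parallel and share one voltage V; the full source current 10 A splits among them.
1/R_par = 1/62000 + 1/820 + 1/2 = 0.5012 S  =>  R_par = 1.995 Ω
V = I × R_par = 10 × 1.995 = 19.95 V
I_R2 = V/R2 = 19.95/820 = 0.02433 A

Final answer: 0.02433 A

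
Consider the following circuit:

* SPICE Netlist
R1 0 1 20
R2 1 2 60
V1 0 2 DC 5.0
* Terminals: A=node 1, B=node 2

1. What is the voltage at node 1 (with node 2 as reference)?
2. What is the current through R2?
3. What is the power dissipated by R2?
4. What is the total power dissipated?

Nodal analysis, taking node 2 as the 0 V reference.
Source V1 fixes V_0 = 5 V.
KCL at each unknown node (sum of currents leaving = 0; resistances in Ω):
  Node 1: (V_1 - 5)/20 + (V_1 - 0)/60 = 0
Collecting terms: 0.06667 × V_1 = 0.25  =>  V_1 = 3.75 V
Part 1:
  Read off the nodal solution: V_1 = 3.75 V
Part 2:
  I_R2 = (V_1 - V_2)/R2 = (3.75 - 0)/60 = 0.0625 A
  Magnitude: I_R2 = 0.0625 A
Part 3:
  I_R2 = (V_1 - V_2)/R2 = (3.75 - 0)/60 = 0.0625 A
  P_R2 = I_R2² × R2 = (0.0625)² × 60 = 0.2344 W
Part 4:
  Power in each resistor, P = (ΔV)²/R:
    P_R1 = (5 - 3.75)²/20 = 0.07812 W
    P_R2 = (3.75 - 0)²/60 = 0.2344 W
  P_total = P_R1 + P_R2 = 0.3125 W

Final answers:
1. V_1 = 3.75 V
2. I_R2 = 0.0625 A
3. P_R2 = 0.2344 W
4. P_total = 0.3125 W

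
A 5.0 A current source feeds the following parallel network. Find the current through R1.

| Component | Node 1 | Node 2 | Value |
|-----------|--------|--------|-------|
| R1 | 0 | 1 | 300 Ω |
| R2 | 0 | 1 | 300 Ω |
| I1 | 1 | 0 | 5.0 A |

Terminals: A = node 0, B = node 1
All resistors sit directly between nodes 0 and 1, so they are in parallel and share one voltage V; the full source current 5 A splits among them.
1/R_par = 1/300 + 1/300 = 0.006667 S  =>  R_par = 150 Ω
V = I × R_par = 5 × 150 = 750 V
I_R1 = V/R1 = 750/300 = 2.5 A

Final answer: 2.5 A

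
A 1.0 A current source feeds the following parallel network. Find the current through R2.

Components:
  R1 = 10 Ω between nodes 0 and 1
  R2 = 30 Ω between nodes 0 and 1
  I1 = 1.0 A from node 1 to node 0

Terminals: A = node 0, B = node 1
All resistors sit directly between nodes 0 and 1, so they are in parallel and share one voltage V; the full source current 1 A splits among them.
1/R_par = 1/10 + 1/30 = 0.1333 S  =>  R_par = 7.5 Ω
V = I × R_par = 1 × 7.5 = 7.5 V
I_R2 = V/R2 = 7.5/30 = 0.25 A

Final answer: 0.25 A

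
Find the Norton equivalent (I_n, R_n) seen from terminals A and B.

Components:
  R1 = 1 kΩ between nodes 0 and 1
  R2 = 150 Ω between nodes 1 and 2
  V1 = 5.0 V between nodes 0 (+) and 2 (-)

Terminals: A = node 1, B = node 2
Find the Thévenin equivalent first; then I_n = V_th/R_th and R_n = R_th.
Step 1 — V_th is the open-circuit voltage V_A - V_B (nothing connected across the terminals).
Nodal analysis, taking node 2 as the 0 V reference.
Source V1 fixes V_0 = 5 V.
KCL at each unknown node (sum of currents leaving = 0; resistances in Ω):
  Node 1: (V_1 - 5)/1000 + (V_1 - 0)/150 = 0
Collecting terms: 0.007667 × V_1 = 0.005  =>  V_1 = 0.6522 V
V_th = V_1 - V_2 = 0.6522 - 0 = 0.6522 V
Step 2 — R_th: zero the source — replace V1 by a short circuit (node 2 merges into node 0) — and find the resistance seen between A (node 1) and B (node 0).
Reduce the network between node 1 (A) and node 0 (B) by series/parallel combination:
  Rp1 = R1 ‖ R2 (parallel, both between nodes 0 and 1) = 1/(1/1000 + 1/150) = 130.4 Ω
R_th = 130.4 Ω
I_n = V_th/R_th = 0.6522/130.4 = 0.005 A, and R_n = R_th = 130.4 Ω

Final answer: I_n = 0.005 A, R_n = 130.4 Ω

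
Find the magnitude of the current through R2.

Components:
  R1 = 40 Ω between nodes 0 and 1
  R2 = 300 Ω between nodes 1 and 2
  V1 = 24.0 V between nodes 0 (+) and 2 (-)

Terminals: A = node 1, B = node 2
Nodal analysis, taking node 2 as the 0 V reference.
Source V1 fixes V_0 = 24 V.
KCL at each unknown node (sum of currents leaving = 0; resistances in Ω):
  Node 1: (V_1 - 24)/40 + (V_1 - 0)/300 = 0
Collecting terms: 0.02833 × V_1 = 0.6  =>  V_1 = 21.18 V
I_R2 = (V_1 - V_2)/R2 = (21.18 - 0)/300 = 0.07059 A
|I_R2| = 0.07059 A

Final answer: |I_R2| = 0.07059 A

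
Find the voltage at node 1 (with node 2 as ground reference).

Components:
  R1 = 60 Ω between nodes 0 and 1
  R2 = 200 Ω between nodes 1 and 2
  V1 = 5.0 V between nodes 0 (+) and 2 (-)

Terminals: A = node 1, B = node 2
Nodal analysis, taking node 2 as the 0 V reference.
Source V1 fixes V_0 = 5 V.
KCL at each unknown node (sum of currents leaving = 0; resistances in Ω):
  Node 1: (V_1 - 5)/60 + (V_1 - 0)/200 = 0
Collecting terms: 0.02167 × V_1 = 0.08333  =>  V_1 = 3.846 V
The requested potential is V_1 = 3.846 V.

Final answer: V_1 = 3.846 V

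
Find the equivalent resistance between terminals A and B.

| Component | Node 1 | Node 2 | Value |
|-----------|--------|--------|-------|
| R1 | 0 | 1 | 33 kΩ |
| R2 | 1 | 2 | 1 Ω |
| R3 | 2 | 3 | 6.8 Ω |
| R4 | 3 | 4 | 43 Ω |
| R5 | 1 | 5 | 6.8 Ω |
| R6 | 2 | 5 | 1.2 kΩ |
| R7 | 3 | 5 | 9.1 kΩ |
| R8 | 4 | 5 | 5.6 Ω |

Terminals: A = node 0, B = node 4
The network is not a plain series/parallel combination. Inject a 1 A test current into terminal A (node 0) and return it from terminal B (node 4); then R_eq = V_A / (1 A).
Nodal analysis, taking node 4 as the 0 V reference.
Current source I_test pushes 1 A into node 0 and draws it out of node 4.
KCL at each unknown node (sum of currents leaving = 0; resistances in Ω):
  Node 0: (V_0 - V_1)/33000 - 1 = 0
  Node 1: (V_1 - V_0)/33000 + (V_1 - V_2)/1 + (V_1 - V_5)/6.8 = 0
  Node 2: (V_2 - V_1)/1 + (V_2 - V_3)/6.8 + (V_2 - V_5)/1200 = 0
  Node 3: (V_3 - V_2)/6.8 + (V_3 - 0)/43 + (V_3 - V_5)/9100 = 0
  Node 5: (V_5 - V_1)/6.8 + (V_5 - V_2)/1200 + (V_5 - V_3)/9100 + (V_5 - 0)/5.6 = 0
Collecting terms (coefficients in siemens):
  0.0000303·V_0 - 0.0000303·V_1 = 1
  1.147·V_1 - 0.0000303·V_0 - 1·V_2 - 0.1471·V_5 = 0
  1.148·V_2 - 1·V_1 - 0.1471·V_3 - 0.0008333·V_5 = 0
  0.1704·V_3 - 0.1471·V_2 - 0.0001099·V_5 = 0
  0.3266·V_5 - 0.1471·V_1 - 0.0008333·V_2 - 0.0001099·V_3 = 0
Solving these 5 simultaneous equations (Gaussian elimination) gives:
  V_0 = 33010 V, V_1 = 9.942 V, V_2 = 9.742 V, V_3 = 8.409 V
  V_5 = 4.505 V
R_eq = V_0 / 1 A = 33010 Ω = 33.01 kΩ

Final answer: 33.01 kΩ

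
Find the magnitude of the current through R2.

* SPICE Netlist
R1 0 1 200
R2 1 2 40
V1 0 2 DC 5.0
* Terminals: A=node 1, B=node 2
Nodal analysis, taking node 2 as the 0 V reference.
Source V1 fixes V_0 = 5 V.
KCL at each unknown node (sum of currents leaving = 0; resistances in Ω):
  Node 1: (V_1 - 5)/200 + (V_1 - 0)/40 = 0
Collecting terms: 0.03 × V_1 = 0.025  =>  V_1 = 0.8333 V
I_R2 = (V_1 - V_2)/R2 = (0.8333 - 0)/40 = 0.02083 A
|I_R2| = 0.02083 A

Final answer: |I_R2| = 0.02083 A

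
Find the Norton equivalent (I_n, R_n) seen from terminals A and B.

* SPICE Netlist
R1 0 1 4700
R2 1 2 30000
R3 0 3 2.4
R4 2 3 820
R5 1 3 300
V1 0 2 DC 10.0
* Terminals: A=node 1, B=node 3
Find the Thévenin equivalent first; then I_n = V_th/R_th and R_n = R_th.
Step 1 — V_th is the open-circuit voltage V_A - V_B (nothing connected across the terminals).
Nodal analysis, taking node 2 as the 0 V reference.
Source V1 fixes V_0 = 10 V.
KCL at each unknown node (sum of currents leaving = 0; resistances in Ω):
  Node 1: (V_1 - 10)/4700 + (V_1 - 0)/30000 + (V_1 - V_3)/300 = 0
  Node 3: (V_3 - 10)/2.4 + (V_3 - 0)/820 + (V_3 - V_1)/300 = 0
Collecting terms (coefficients in siemens):
  0.003579·V_1 - 0.003333·V_3 = 0.002128
  0.4212·V_3 - 0.003333·V_1 = 4.167
Determinant D = (0.003579)(0.4212) - (-0.003333)(-0.003333) = 0.001497
V_1 = [(0.002128)(0.4212) - (-0.003333)(4.167)]/D = 9.879 V
V_3 = [(0.003579)(4.167) - (0.002128)(-0.003333)]/D = 9.97 V
V_th = V_1 - V_3 = 9.879 - 9.97 = -0.09107 V
Step 2 — R_th: zero the source — replace V1 by a short circuit (node 2 merges into node 0) — and find the resistance seen between A (node 1) and B (node 3).
Reduce the network between node 1 (A) and node 3 (B) by series/parallel combination:
  Rp1 = R1 ‖ R2 (parallel, both between nodes 0 and 1) = 1/(1/4700 + 1/30000) = 4063 Ω
  Rp2 = R3 ‖ R4 (parallel, both between nodes 0 and 3) = 1/(1/2.4 + 1/820) = 2.393 Ω
  Rs1 = Rp1 + Rp2 (series, joined only at node 0) = 4063 + 2.393 = 4066 Ω
  Rp3 = R5 ‖ Rs1 (parallel, both between nodes 1 and 3) = 1/(1/300 + 1/4066) = 279.4 Ω
R_th = 279.4 Ω
I_n = V_th/R_th = -0.09107/279.4 = -0.000326 A, and R_n = R_th = 279.4 Ω

Final answer: I_n = -0.000326 A, R_n = 279.4 Ω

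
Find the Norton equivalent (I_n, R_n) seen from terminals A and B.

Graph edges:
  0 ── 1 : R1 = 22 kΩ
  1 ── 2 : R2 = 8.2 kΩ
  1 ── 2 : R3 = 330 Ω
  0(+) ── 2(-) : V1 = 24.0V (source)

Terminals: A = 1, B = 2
Find the Thévenin equivalent first; then I_n = V_th/R_th and R_n = R_th.
Step 1 — V_th is the open-circuit voltage V_A - V_B (nothing connected across the terminals).
Nodal analysis, taking node 2 as the 0 V reference.
Source V1 fixes V_0 = 24 V.
KCL at each unknown node (sum of currents leaving = 0; resistances in Ω):
  Node 1: (V_1 - 24)/22000 + (V_1 - 0)/8200 + (V_1 - 0)/330 = 0
Collecting terms: 0.003198 × V_1 = 0.001091  =>  V_1 = 0.3412 V
V_th = V_1 - V_2 = 0.3412 - 0 = 0.3412 V
Step 2 — R_th: zero the source — replace V1 by a short circuit (node 2 merges into node 0) — and find the resistance seen between A (node 1) and B (node 0).
Reduce the network between node 1 (A) and node 0 (B) by series/parallel combination:
  Rp1 = R1 ‖ R2 ‖ R3 (parallel, all between nodes 0 and 1) = 1/(1/22000 + 1/8200 + 1/330) = 312.7 Ω
R_th = 312.7 Ω
I_n = V_th/R_th = 0.3412/312.7 = 0.001091 A, and R_n = R_th = 312.7 Ω

Final answer: I_n = 0.001091 A, R_n = 312.7 Ω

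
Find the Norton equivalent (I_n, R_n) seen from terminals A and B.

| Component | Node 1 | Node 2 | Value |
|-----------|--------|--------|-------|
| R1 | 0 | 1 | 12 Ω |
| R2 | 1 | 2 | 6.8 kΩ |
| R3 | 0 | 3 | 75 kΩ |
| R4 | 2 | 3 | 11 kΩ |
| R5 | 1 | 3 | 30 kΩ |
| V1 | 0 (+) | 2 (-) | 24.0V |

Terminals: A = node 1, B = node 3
Find the Thévenin equivalent first; then I_n = V_th/R_th and R_n = R_th.
Step 1 — V_th is the open-circuit voltage V_A - V_B (nothing connected across the terminals).
Nodal analysis, taking node 2 as the 0 V reference.
Source V1 fixes V_0 = 24 V.
KCL at each unknown node (sum of currents leaving = 0; resistances in Ω):
  Node 1: (V_1 - 24)/12 + (V_1 - 0)/6800 + (V_1 - V_3)/30000 = 0
  Node 3: (V_3 - 24)/75000 + (V_3 - 0)/11000 + (V_3 - V_1)/30000 = 0
Collecting terms (coefficients in siemens):
  0.08351·V_1 - 0.00003333·V_3 = 2
  0.0001376·V_3 - 0.00003333·V_1 = 0.00032
Determinant D = (0.08351)(0.0001376) - (-0.00003333)(-0.00003333) = 0.00001149
V_1 = [(2)(0.0001376) - (-0.00003333)(0.00032)]/D = 23.95 V
V_3 = [(0.08351)(0.00032) - (2)(-0.00003333)]/D = 8.129 V
V_th = V_1 - V_3 = 23.95 - 8.129 = 15.82 V
Step 2 — R_th: zero the source — replace V1 by a short circuit (node 2 merges into node 0) — and find the resistance seen between A (node 1) and B (node 3).
Reduce the network between node 1 (A) and node 3 (B) by series/parallel combination:
  Rp1 = R1 ‖ R2 (parallel, both between nodes 0 and 1) = 1/(1/12 + 1/6800) = 11.98 Ω
  Rp2 = R3 ‖ R4 (parallel, both between nodes 0 and 3) = 1/(1/75000 + 1/11000) = 9593 Ω
  Rs1 = Rp1 + Rp2 (series, joined only at node 0) = 11.98 + 9593 = 9605 Ω
  Rp3 = R5 ‖ Rs1 (parallel, both between nodes 1 and 3) = 1/(1/30000 + 1/9605) = 7276 Ω
R_th = 7.276 kΩ
I_n = V_th/R_th = 15.82/7276 = 0.002175 A, and R_n = R_th = 7.276 kΩ

Final answer: I_n = 0.002175 A, R_n = 7.276 kΩ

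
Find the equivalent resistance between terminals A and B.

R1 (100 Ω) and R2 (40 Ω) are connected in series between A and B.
Reduce the network between node 0 (A) and node 2 (B) by series/parallel combination:
  Rs1 = R1 + R2 (series, joined only at node 1) = 100 + 40 = 140 Ω
R_eq = 140 Ω

Final answer: 140 Ω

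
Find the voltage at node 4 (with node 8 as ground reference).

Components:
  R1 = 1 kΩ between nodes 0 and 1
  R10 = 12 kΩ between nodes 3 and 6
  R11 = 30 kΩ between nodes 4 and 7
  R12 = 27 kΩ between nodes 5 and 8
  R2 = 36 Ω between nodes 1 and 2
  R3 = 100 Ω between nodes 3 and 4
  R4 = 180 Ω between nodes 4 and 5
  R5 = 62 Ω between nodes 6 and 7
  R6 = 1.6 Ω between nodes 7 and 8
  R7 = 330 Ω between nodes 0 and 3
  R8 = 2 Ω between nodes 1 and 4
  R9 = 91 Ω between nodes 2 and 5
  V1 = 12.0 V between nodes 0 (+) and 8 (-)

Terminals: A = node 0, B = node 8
Nodal analysis, taking node 8 as the 0 V reference.
Source V1 fixes V_0 = 12 V.
KCL at each unknown node (sum of currents leaving = 0; resistances in Ω):
  Node 1: (V_1 - 12)/1000 + (V_1 - V_2)/36 + (V_1 - V_4)/2 = 0
  Node 2: (V_2 - V_1)/36 + (V_2 - V_5)/91 = 0
  Node 3: (V_3 - V_4)/100 + (V_3 - 12)/330 + (V_3 - V_6)/12000 = 0
  Node 4: (V_4 - V_3)/100 + (V_4 - V_5)/180 + (V_4 - V_1)/2 + (V_4 - V_7)/30000 = 0
  Node 5: (V_5 - V_4)/180 + (V_5 - V_2)/91 + (V_5 - 0)/27000 = 0
  Node 6: (V_6 - V_7)/62 + (V_6 - V_3)/12000 = 0
  Node 7: (V_7 - V_6)/62 + (V_7 - 0)/1.6 + (V_7 - V_4)/30000 = 0
Collecting terms (coefficients in siemens):
  0.5288·V_1 - 0.02778·V_2 - 0.5·V_4 = 0.012
  0.03877·V_2 - 0.02778·V_1 - 0.01099·V_5 = 0
  0.01311·V_3 - 0.01·V_4 - 0.00008333·V_6 = 0.03636
  0.5156·V_4 - 0.5·V_1 - 0.01·V_3 - 0.005556·V_5 - 0.00003333·V_7 = 0
  0.01658·V_5 - 0.01099·V_2 - 0.005556·V_4 = 0
  0.01621·V_6 - 0.00008333·V_3 - 0.01613·V_7 = 0
  0.6412·V_7 - 0.00003333·V_4 - 0.01613·V_6 = 0
Solving these 7 simultaneous equations (Gaussian elimination) gives:
  V_1 = 11.54 V, V_2 = 11.53 V, V_3 = 11.57 V, V_4 = 11.53 V
  V_5 = 11.5 V, V_6 = 0.06161 V, V_7 = 0.002149 V
The requested potential is V_4 = 11.53 V.

Final answer: V_4 = 11.53 V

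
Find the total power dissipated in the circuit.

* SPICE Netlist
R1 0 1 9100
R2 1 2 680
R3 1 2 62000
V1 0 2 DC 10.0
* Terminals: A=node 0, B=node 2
Nodal analysis, taking node 2 as the 0 V reference.
Source V1 fixes V_0 = 10 V.
KCL at each unknown node (sum of currents leaving = 0; resistances in Ω):
  Node 1: (V_1 - 10)/9100 + (V_1 - 0)/680 + (V_1 - 0)/62000 = 0
Collecting terms: 0.001597 × V_1 = 0.001099  =>  V_1 = 0.6883 V
Power in each resistor, P = (ΔV)²/R:
  P_R1 = (10 - 0.6883)²/9100 = 0.009528 W
  P_R2 = (0.6883 - 0)²/680 = 0.0006966 W
  P_R3 = (0.6883 - 0)²/62000 = 0.000007641 W
P_total = P_R1 + P_R2 + P_R3 = 0.01023 W

Final answer: 0.01023 W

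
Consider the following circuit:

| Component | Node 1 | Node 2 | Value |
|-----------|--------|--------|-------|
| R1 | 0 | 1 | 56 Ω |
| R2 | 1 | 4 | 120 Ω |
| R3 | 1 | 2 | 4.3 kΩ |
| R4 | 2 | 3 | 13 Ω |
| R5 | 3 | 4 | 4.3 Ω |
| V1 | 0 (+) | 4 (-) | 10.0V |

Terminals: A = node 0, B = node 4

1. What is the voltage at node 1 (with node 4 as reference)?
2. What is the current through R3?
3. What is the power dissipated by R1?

Nodal analysis, taking node 4 as the 0 V reference.
Source V1 fixes V_0 = 10 V.
KCL at each unknown node (sum of currents leaving = 0; resistances in Ω):
  Node 1: (V_1 - 10)/56 + (V_1 - 0)/120 + (V_1 - V_2)/4300 = 0
  Node 2: (V_2 - V_1)/4300 + (V_2 - V_3)/13 = 0
  Node 3: (V_3 - V_2)/13 + (V_3 - 0)/4.3 = 0
Collecting terms (coefficients in siemens):
  0.02642·V_1 - 0.0002326·V_2 = 0.1786
  0.07716·V_2 - 0.0002326·V_1 - 0.07692·V_3 = 0
  0.3095·V_3 - 0.07692·V_2 = 0
Solving these 3 simultaneous equations (Gaussian elimination) gives:
  V_1 = 6.758 V, V_2 = 0.02708 V, V_3 = 0.006731 V
Part 1:
  Read off the nodal solution: V_1 = 6.758 V
Part 2:
  I_R3 = (V_1 - V_2)/R3 = (6.758 - 0.02708)/4300 = 0.001565 A
  Magnitude: I_R3 = 0.001565 A
Part 3:
  I_R1 = (V_0 - V_1)/R1 = (10 - 6.758)/56 = 0.05789 A
  P_R1 = I_R1² × R1 = (0.05789)² × 56 = 0.1876 W

Final answers:
1. V_1 = 6.758 V
2. I_R3 = 0.001565 A
3. P_R1 = 0.1876 W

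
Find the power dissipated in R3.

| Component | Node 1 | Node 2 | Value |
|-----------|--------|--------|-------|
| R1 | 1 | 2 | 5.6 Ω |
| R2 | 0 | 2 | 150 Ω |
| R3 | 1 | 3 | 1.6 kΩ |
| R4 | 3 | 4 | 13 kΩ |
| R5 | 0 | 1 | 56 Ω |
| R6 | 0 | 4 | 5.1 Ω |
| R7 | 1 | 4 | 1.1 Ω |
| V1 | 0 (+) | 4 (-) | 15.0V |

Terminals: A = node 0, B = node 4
Nodal analysis, taking node 4 as the 0 V reference.
Source V1 fixes V_0 = 15 V.
KCL at each unknown node (sum of currents leaving = 0; resistances in Ω):
  Node 1: (V_1 - V_2)/5.6 + (V_1 - V_3)/1600 + (V_1 - 15)/56 + (V_1 - 0)/1.1 = 0
  Node 2: (V_2 - V_1)/5.6 + (V_2 - 15)/150 = 0
  Node 3: (V_3 - V_1)/1600 + (V_3 - 0)/13000 = 0
Collecting terms (coefficients in siemens):
  1.106·V_1 - 0.1786·V_2 - 0.000625·V_3 = 0.2679
  0.1852·V_2 - 0.1786·V_1 = 0.1
  0.0007019·V_3 - 0.000625·V_1 = 0
Solving these 3 simultaneous equations (Gaussian elimination) gives:
  V_1 = 0.3902 V, V_2 = 0.916 V, V_3 = 0.3475 V
I_R3 = (V_1 - V_3)/R3 = (0.3902 - 0.3475)/1600 = 0.00002673 A
P_R3 = I_R3² × R3 = (0.00002673)² × 1600 = 0.000001143 W

Final answer: 1.143e-06 W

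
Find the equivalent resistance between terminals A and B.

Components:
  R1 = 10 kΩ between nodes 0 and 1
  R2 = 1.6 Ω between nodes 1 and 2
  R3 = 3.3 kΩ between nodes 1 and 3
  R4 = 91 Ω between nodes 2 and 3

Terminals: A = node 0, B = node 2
Reduce the network between node 0 (A) and node 2 (B) by series/parallel combination:
  Rs1 = R3 + R4 (series, joined only at node 3) = 3300 + 91 = 3391 Ω
  Rp1 = R2 ‖ Rs1 (parallel, both between nodes 1 and 2) = 1/(1/1.6 + 1/3391) = 1.599 Ω
  Rs2 = R1 + Rp1 (series, joined only at node 1) = 10000 + 1.599 = 10000 Ω
R_eq = 10 kΩ

Final answer: 10 kΩ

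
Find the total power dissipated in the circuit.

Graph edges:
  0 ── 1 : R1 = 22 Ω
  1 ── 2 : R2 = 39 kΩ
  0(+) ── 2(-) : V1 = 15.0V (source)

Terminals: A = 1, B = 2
Nodal analysis, taking node 2 as the 0 V reference.
Source V1 fixes V_0 = 15 V.
KCL at each unknown node (sum of currents leaving = 0; resistances in Ω):
  Node 1: (V_1 - 15)/22 + (V_1 - 0)/39000 = 0
Collecting terms: 0.04548 × V_1 = 0.6818  =>  V_1 = 14.99 V
Power in each resistor, P = (ΔV)²/R:
  P_R1 = (15 - 14.99)²/22 = 0.000003251 W
  P_R2 = (14.99 - 0)²/39000 = 0.005763 W
P_total = P_R1 + P_R2 = 0.005766 W

Final answer: 0.005766 W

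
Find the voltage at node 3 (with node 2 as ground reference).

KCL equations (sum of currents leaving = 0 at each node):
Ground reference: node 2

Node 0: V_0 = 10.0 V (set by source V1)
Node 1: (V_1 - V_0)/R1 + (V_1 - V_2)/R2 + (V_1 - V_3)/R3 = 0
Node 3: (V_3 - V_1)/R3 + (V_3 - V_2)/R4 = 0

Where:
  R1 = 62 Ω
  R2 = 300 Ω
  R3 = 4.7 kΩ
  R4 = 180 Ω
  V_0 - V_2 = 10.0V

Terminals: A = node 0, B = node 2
Nodal analysis, taking node 2 as the 0 V reference.
Source V1 fixes V_0 = 10 V.
KCL at each unknown node (sum of currents leaving = 0; resistances in Ω):
  Node 1: (V_1 - 10)/62 + (V_1 - 0)/300 + (V_1 - V_3)/4700 = 0
  Node 3: (V_3 - V_1)/4700 + (V_3 - 0)/180 = 0
Collecting terms (coefficients in siemens):
  0.01968·V_1 - 0.0002128·V_3 = 0.1613
  0.005768·V_3 - 0.0002128·V_1 = 0
Determinant D = (0.01968)(0.005768) - (-0.0002128)(-0.0002128) = 0.0001134
V_1 = [(0.1613)(0.005768) - (-0.0002128)(0)]/D = 8.201 V
V_3 = [(0.01968)(0) - (0.1613)(-0.0002128)]/D = 0.3025 V
The requested potential is V_3 = 0.3025 V.

Final answer: V_3 = 0.3025 V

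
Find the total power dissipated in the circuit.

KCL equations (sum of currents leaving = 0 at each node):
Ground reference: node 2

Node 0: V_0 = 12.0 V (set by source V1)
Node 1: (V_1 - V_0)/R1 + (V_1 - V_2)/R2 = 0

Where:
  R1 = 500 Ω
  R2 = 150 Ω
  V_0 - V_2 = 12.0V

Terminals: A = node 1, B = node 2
Nodal analysis, taking node 2 as the 0 V reference.
Source V1 fixes V_0 = 12 V.
KCL at each unknown node (sum of currents leaving = 0; resistances in Ω):
  Node 1: (V_1 - 12)/500 + (V_1 - 0)/150 = 0
Collecting terms: 0.008667 × V_1 = 0.024  =>  V_1 = 2.769 V
Power in each resistor, P = (ΔV)²/R:
  P_R1 = (12 - 2.769)²/500 = 0.1704 W
  P_R2 = (2.769 - 0)²/150 = 0.05112 W
P_total = P_R1 + P_R2 = 0.2215 W

Final answer: 0.2215 W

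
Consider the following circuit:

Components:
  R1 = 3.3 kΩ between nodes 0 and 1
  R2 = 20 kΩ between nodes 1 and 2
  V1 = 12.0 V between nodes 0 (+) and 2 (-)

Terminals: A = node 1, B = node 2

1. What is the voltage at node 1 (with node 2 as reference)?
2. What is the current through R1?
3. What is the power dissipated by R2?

Nodal analysis, taking node 2 as the 0 V reference.
Source V1 fixes V_0 = 12 V.
KCL at each unknown node (sum of currents leaving = 0; resistances in Ω):
  Node 1: (V_1 - 12)/3300 + (V_1 - 0)/20000 = 0
Collecting terms: 0.000353 × V_1 = 0.003636  =>  V_1 = 10.3 V
Part 1:
  Read off the nodal solution: V_1 = 10.3 V
Part 2:
  I_R1 = (V_0 - V_1)/R1 = (12 - 10.3)/3300 = 0.000515 A
  Magnitude: I_R1 = 0.000515 A
Part 3:
  I_R2 = (V_1 - V_2)/R2 = (10.3 - 0)/20000 = 0.000515 A
  P_R2 = I_R2² × R2 = (0.000515)² × 20000 = 0.005305 W

Final answers:
1. V_1 = 10.3 V
2. I_R1 = 0.000515 A
3. P_R2 = 0.005305 W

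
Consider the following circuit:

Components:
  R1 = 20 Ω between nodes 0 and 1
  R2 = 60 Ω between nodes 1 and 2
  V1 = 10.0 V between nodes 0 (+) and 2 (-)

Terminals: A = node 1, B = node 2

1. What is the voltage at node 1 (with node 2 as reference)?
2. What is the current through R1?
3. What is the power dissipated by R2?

Nodal analysis, taking node 2 as the 0 V reference.
Source V1 fixes V_0 = 10 V.
KCL at each unknown node (sum of currents leaving = 0; resistances in Ω):
  Node 1: (V_1 - 10)/20 + (V_1 - 0)/60 = 0
Collecting terms: 0.06667 × V_1 = 0.5  =>  V_1 = 7.5 V
Part 1:
  Read off the nodal solution: V_1 = 7.5 V
Part 2:
  I_R1 = (V_0 - V_1)/R1 = (10 - 7.5)/20 = 0.125 A
  Magnitude: I_R1 = 0.125 A
Part 3:
  I_R2 = (V_1 - V_2)/R2 = (7.5 - 0)/60 = 0.125 A
  P_R2 = I_R2² × R2 = (0.125)² × 60 = 0.9375 W

Final answers:
1. V_1 = 7.5 V
2. I_R1 = 0.125 A
3. P_R2 = 0.9375 W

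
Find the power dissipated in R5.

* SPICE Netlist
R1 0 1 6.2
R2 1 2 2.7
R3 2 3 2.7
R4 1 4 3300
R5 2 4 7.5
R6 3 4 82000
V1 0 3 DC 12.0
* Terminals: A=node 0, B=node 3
Nodal analysis, taking node 3 as the 0 V reference.
Source V1 fixes V_0 = 12 V.
KCL at each unknown node (sum of currents leaving = 0; resistances in Ω):
  Node 1: (V_1 - 12)/6.2 + (V_1 - V_2)/2.7 + (V_1 - V_4)/3300 = 0
  Node 2: (V_2 - V_1)/2.7 + (V_2 - 0)/2.7 + (V_2 - V_4)/7.5 = 0
  Node 4: (V_4 - V_1)/3300 + (V_4 - V_2)/7.5 + (V_4 - 0)/82000 = 0
Collecting terms (coefficients in siemens):
  0.532·V_1 - 0.3704·V_2 - 0.000303·V_4 = 1.935
  0.8741·V_2 - 0.3704·V_1 - 0.1333·V_4 = 0
  0.1336·V_4 - 0.000303·V_1 - 0.1333·V_2 = 0
Solving these 3 simultaneous equations (Gaussian elimination) gives:
  V_1 = 5.585 V, V_2 = 2.794 V, V_4 = 2.8 V
I_R5 = (V_2 - V_4)/R5 = (2.794 - 2.8)/7.5 = -0.0008099 A
P_R5 = I_R5² × R5 = (-0.0008099)² × 7.5 = 0.000004919 W

Final answer: 4.919e-06 W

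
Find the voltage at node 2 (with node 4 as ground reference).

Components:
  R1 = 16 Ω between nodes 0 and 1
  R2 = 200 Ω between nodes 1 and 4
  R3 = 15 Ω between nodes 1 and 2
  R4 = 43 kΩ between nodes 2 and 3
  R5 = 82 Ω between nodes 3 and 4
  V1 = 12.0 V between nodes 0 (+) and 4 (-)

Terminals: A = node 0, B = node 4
Nodal analysis, taking node 4 as the 0 V reference.
Source V1 fixes V_0 = 12 V.
KCL at each unknown node (sum of currents leaving = 0; resistances in Ω):
  Node 1: (V_1 - 12)/16 + (V_1 - 0)/200 + (V_1 - V_2)/15 = 0
  Node 2: (V_2 - V_1)/15 + (V_2 - V_3)/43000 = 0
  Node 3: (V_3 - V_2)/43000 + (V_3 - 0)/82 = 0
Collecting terms (coefficients in siemens):
  0.1342·V_1 - 0.06667·V_2 = 0.75
  0.06669·V_2 - 0.06667·V_1 - 0.00002326·V_3 = 0
  0.01222·V_3 - 0.00002326·V_2 = 0
Solving these 3 simultaneous equations (Gaussian elimination) gives:
  V_1 = 11.11 V, V_2 = 11.1 V, V_3 = 0.02113 V
The requested potential is V_2 = 11.1 V.

Final answer: V_2 = 11.1 V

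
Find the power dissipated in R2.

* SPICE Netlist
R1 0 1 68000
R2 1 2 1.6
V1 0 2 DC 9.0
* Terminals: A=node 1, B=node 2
Nodal analysis, taking node 2 as the 0 V reference.
Source V1 fixes V_0 = 9 V.
KCL at each unknown node (sum of currents leaving = 0; resistances in Ω):
  Node 1: (V_1 - 9)/68000 + (V_1 - 0)/1.6 = 0
Collecting terms: 0.625 × V_1 = 0.0001324  =>  V_1 = 0.0002118 V
I_R2 = (V_1 - V_2)/R2 = (0.0002118 - 0)/1.6 = 0.0001323 A
P_R2 = I_R2² × R2 = (0.0001323)² × 1.6 = 0.00000002803 W

Final answer: 2.803e-08 W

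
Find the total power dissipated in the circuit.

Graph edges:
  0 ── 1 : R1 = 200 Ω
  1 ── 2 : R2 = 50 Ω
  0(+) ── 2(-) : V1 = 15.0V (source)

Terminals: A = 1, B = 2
Nodal analysis, taking node 2 as the 0 V reference.
Source V1 fixes V_0 = 15 V.
KCL at each unknown node (sum of currents leaving = 0; resistances in Ω):
  Node 1: (V_1 - 15)/200 + (V_1 - 0)/50 = 0
Collecting terms: 0.025 × V_1 = 0.075  =>  V_1 = 3 V
Power in each resistor, P = (ΔV)²/R:
  P_R1 = (15 - 3)²/200 = 0.72 W
  P_R2 = (3 - 0)²/50 = 0.18 W
P_total = P_R1 + P_R2 = 0.9 W

Final answer: 0.9 W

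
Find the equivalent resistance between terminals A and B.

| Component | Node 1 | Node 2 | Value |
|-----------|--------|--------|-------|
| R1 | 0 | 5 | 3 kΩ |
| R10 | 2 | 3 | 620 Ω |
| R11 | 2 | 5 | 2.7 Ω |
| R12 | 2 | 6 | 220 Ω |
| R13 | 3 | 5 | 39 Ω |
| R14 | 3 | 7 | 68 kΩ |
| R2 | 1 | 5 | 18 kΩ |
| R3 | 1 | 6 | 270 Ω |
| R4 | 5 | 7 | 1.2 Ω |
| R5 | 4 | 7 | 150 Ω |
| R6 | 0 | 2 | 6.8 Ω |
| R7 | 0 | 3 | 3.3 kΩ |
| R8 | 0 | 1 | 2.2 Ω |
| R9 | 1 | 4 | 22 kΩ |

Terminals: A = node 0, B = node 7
The network is not a plain series/parallel combination. Inject a 1 A test current into terminal A (node 0) and return it from terminal B (node 7); then R_eq = V_A / (1 A).
Nodal analysis, taking node 7 as the 0 V reference.
Current source I_test pushes 1 A into node 0 and draws it out of node 7.
KCL at each unknown node (sum of currents leaving = 0; resistances in Ω):
  Node 0: (V_0 - V_5)/3000 + (V_0 - V_2)/6.8 + (V_0 - V_3)/3300 + (V_0 - V_1)/2.2 - 1 = 0
  Node 1: (V_1 - V_0)/2.2 + (V_1 - V_5)/18000 + (V_1 - V_6)/270 + (V_1 - V_4)/22000 = 0
  Node 2: (V_2 - V_0)/6.8 + (V_2 - V_3)/620 + (V_2 - V_5)/2.7 + (V_2 - V_6)/220 = 0
  Node 3: (V_3 - V_0)/3300 + (V_3 - V_2)/620 + (V_3 - V_5)/39 + (V_3 - 0)/68000 = 0
  Node 4: (V_4 - V_1)/22000 + (V_4 - 0)/150 = 0
  Node 5: (V_5 - V_0)/3000 + (V_5 - V_1)/18000 + (V_5 - V_2)/2.7 + (V_5 - V_3)/39 + (V_5 - 0)/1.2 = 0
  Node 6: (V_6 - V_1)/270 + (V_6 - V_2)/220 = 0
Collecting terms (coefficients in siemens):
  0.6022·V_0 - 0.4545·V_1 - 0.1471·V_2 - 0.000303·V_3 - 0.0003333·V_5 = 1
  0.4584·V_1 - 0.4545·V_0 - 0.00004545·V_4 - 0.00005556·V_5 - 0.003704·V_6 = 0
  0.5236·V_2 - 0.1471·V_0 - 0.001613·V_3 - 0.3704·V_5 - 0.004545·V_6 = 0
  0.02757·V_3 - 0.000303·V_0 - 0.001613·V_2 - 0.02564·V_5 = 0
  0.006712·V_4 - 0.00004545·V_1 = 0
  1.23·V_5 - 0.0003333·V_0 - 0.00005556·V_1 - 0.3704·V_2 - 0.02564·V_3 = 0
  0.008249·V_6 - 0.003704·V_1 - 0.004545·V_2 = 0
Solving these 7 simultaneous equations (Gaussian elimination) gives:
  V_0 = 10.53 V, V_1 = 10.5 V, V_2 = 3.87 V, V_3 = 1.458 V
  V_4 = 0.07111 V, V_5 = 1.199 V, V_6 = 6.847 V
R_eq = V_0 / 1 A = 10.53 Ω

Final answer: 10.53 Ω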